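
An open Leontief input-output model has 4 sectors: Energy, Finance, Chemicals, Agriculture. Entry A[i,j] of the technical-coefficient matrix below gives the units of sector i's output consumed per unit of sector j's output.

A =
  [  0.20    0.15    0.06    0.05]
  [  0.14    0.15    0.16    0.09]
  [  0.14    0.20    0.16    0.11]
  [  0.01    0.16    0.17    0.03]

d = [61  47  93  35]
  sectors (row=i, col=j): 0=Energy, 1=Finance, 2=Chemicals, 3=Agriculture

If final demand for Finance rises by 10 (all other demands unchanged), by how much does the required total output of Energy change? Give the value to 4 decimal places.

2.9879

Form M = I − A:
  [  0.80   -0.15   -0.06   -0.05]
  [ -0.14    0.85   -0.16   -0.09]
  [ -0.14   -0.20    0.84   -0.11]
  [ -0.01   -0.16   -0.17    0.97]
Leontief inverse L = M⁻¹:
  [  1.3345    0.2988    0.1758    0.1164]
  [  0.2897    1.3332    0.3098    0.1738]
  [  0.3065    0.4057    1.3310    0.2044]
  [  0.1153    0.2941    0.2862    1.0966]
Total output x = L · d:
  x_0 = 1.3345·61 + 0.2988·47 + 0.1758·93 + 0.1164·35 = 115.8730
  x_1 = 0.2897·61 + 1.3332·47 + 0.3098·93 + 0.1738·35 = 115.2250
  x_2 = 0.3065·61 + 0.4057·47 + 1.3310·93 + 0.2044·35 = 168.7032
  x_3 = 0.1153·61 + 0.2941·47 + 0.2862·93 + 1.0966·35 = 85.8498
Δx_0 = L[0,1] · Δd_1 = 0.2988 · 10 = 2.9879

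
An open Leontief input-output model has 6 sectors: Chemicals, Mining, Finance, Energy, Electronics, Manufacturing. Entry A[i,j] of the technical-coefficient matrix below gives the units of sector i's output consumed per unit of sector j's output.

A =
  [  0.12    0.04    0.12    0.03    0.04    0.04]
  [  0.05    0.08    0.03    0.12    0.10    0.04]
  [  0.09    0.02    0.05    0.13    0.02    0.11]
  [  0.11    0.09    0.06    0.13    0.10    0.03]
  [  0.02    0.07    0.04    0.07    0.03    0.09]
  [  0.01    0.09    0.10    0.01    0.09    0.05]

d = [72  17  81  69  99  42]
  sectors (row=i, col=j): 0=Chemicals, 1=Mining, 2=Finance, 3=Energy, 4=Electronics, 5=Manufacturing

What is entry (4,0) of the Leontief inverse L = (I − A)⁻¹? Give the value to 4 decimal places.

Form M = I − A:
  [  0.88   -0.04   -0.12   -0.03   -0.04   -0.04]
  [ -0.05    0.92   -0.03   -0.12   -0.10   -0.04]
  [ -0.09   -0.02    0.95   -0.13   -0.02   -0.11]
  [ -0.11   -0.09   -0.06    0.87   -0.10   -0.03]
  [ -0.02   -0.07   -0.04   -0.07    0.97   -0.09]
  [ -0.01   -0.09   -0.10   -0.01   -0.09    0.95]
Leontief inverse L = M⁻¹:
  [  1.1708    0.0764    0.1673    0.0830    0.0757    0.0817]
  [  0.0990    1.1299    0.0745    0.1833    0.1484    0.0802]
  [  0.1433    0.0683    1.1032    0.1865    0.0687    0.1491]
  [  0.1759    0.1481    0.1182    1.2071    0.1569    0.0803]
  [  0.0539    0.1084    0.0752    0.1154    1.0690    0.1205]
  [  0.0437    0.1269    0.1333    0.0615    0.1250    1.0890]
Total output x = L · d:
  x_0 = 1.1708·72 + 0.0764·17 + 0.1673·81 + 0.0830·69 + 0.0757·99 + 0.0817·42 = 115.8061
  x_1 = 0.0990·72 + 1.1299·17 + 0.0745·81 + 0.1833·69 + 0.1484·99 + 0.0802·42 = 63.0789
  x_2 = 0.1433·72 + 0.0683·17 + 1.1032·81 + 0.1865·69 + 0.0687·99 + 0.1491·42 = 126.7702
  x_3 = 0.1759·72 + 0.1481·17 + 0.1182·81 + 1.2071·69 + 0.1569·99 + 0.0803·42 = 126.9460
  x_4 = 0.0539·72 + 0.1084·17 + 0.0752·81 + 0.1154·69 + 1.0690·99 + 0.1205·42 = 130.6707
  x_5 = 0.0437·72 + 0.1269·17 + 0.1333·81 + 0.0615·69 + 0.1250·99 + 1.0890·42 = 78.4653

L[4,0] = 0.0539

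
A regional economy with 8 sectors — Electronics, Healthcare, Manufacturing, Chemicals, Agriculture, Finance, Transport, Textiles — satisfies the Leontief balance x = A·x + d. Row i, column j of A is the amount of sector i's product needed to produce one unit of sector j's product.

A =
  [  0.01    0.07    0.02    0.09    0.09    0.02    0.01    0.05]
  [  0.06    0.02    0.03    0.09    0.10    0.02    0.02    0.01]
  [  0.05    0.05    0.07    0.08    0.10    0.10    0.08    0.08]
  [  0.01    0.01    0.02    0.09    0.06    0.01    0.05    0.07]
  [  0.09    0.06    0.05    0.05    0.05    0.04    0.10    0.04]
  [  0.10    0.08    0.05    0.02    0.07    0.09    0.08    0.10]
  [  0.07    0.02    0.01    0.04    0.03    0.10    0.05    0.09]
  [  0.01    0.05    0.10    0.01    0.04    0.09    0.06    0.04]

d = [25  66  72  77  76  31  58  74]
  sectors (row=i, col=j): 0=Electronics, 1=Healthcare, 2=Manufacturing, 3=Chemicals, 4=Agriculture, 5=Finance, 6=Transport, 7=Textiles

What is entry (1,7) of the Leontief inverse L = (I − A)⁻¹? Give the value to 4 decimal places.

Form M = I − A:
  [  0.99   -0.07   -0.02   -0.09   -0.09   -0.02   -0.01   -0.05]
  [ -0.06    0.98   -0.03   -0.09   -0.10   -0.02   -0.02   -0.01]
  [ -0.05   -0.05    0.93   -0.08   -0.10   -0.10   -0.08   -0.08]
  [ -0.01   -0.01   -0.02    0.91   -0.06   -0.01   -0.05   -0.07]
  [ -0.09   -0.06   -0.05   -0.05    0.95   -0.04   -0.10   -0.04]
  [ -0.10   -0.08   -0.05   -0.02   -0.07    0.91   -0.08   -0.10]
  [ -0.07   -0.02   -0.01   -0.04   -0.03   -0.10    0.95   -0.09]
  [ -0.01   -0.05   -0.10   -0.01   -0.04   -0.09   -0.06    0.96]
Leontief inverse L = M⁻¹:
  [  1.0407    0.0954    0.0474    0.1278    0.1304    0.0508    0.0470    0.0836]
  [  0.0896    1.0469    0.0541    0.1289    0.1399    0.0492    0.0561    0.0457]
  [  0.1084    0.1010    1.1196    0.1403    0.1708    0.1675    0.1464    0.1485]
  [  0.0352    0.0324    0.0452    1.1204    0.0924    0.0423    0.0837    0.1037]
  [  0.1318    0.0973    0.0837    0.1001    1.1055    0.0889    0.1454    0.0911]
  [  0.1544    0.1307    0.0977    0.0777    0.1398    1.1542    0.1389    0.1623]
  [  0.1067    0.0565    0.0441    0.0769    0.0765    0.1461    1.0917    0.1362]
  [  0.0538    0.0862    0.1358    0.0506    0.0914    0.1420    0.1068    1.0890]
Total output x = L · d:
  x_0 = 1.0407·25 + 0.0954·66 + 0.0474·72 + 0.1278·77 + 0.1304·76 + 0.0508·31 + 0.0470·58 + 0.0836·74 = 65.9697
  x_1 = 0.0896·25 + 1.0469·66 + 0.0541·72 + 0.1289·77 + 0.1399·76 + 0.0492·31 + 0.0561·58 + 0.0457·74 = 103.9480
  x_2 = 0.1084·25 + 0.1010·66 + 1.1196·72 + 0.1403·77 + 0.1708·76 + 0.1675·31 + 0.1464·58 + 0.1485·74 = 138.4415
  x_3 = 0.0352·25 + 0.0324·66 + 0.0452·72 + 1.1204·77 + 0.0924·76 + 0.0423·31 + 0.0837·58 + 0.1037·74 = 113.3974
  x_4 = 0.1318·25 + 0.0973·66 + 0.0837·72 + 0.1001·77 + 1.1055·76 + 0.0889·31 + 0.1454·58 + 0.0911·74 = 125.3918
  x_5 = 0.1544·25 + 0.1307·66 + 0.0977·72 + 0.0777·77 + 0.1398·76 + 1.1542·31 + 0.1389·58 + 0.1623·74 = 91.9809
  x_6 = 0.1067·25 + 0.0565·66 + 0.0441·72 + 0.0769·77 + 0.0765·76 + 0.1461·31 + 1.0917·58 + 0.1362·74 = 99.2340
  x_7 = 0.0538·25 + 0.0862·66 + 0.1358·72 + 0.0506·77 + 0.0914·76 + 0.1420·31 + 0.1068·58 + 1.0890·74 = 118.8367

L[1,7] = 0.0457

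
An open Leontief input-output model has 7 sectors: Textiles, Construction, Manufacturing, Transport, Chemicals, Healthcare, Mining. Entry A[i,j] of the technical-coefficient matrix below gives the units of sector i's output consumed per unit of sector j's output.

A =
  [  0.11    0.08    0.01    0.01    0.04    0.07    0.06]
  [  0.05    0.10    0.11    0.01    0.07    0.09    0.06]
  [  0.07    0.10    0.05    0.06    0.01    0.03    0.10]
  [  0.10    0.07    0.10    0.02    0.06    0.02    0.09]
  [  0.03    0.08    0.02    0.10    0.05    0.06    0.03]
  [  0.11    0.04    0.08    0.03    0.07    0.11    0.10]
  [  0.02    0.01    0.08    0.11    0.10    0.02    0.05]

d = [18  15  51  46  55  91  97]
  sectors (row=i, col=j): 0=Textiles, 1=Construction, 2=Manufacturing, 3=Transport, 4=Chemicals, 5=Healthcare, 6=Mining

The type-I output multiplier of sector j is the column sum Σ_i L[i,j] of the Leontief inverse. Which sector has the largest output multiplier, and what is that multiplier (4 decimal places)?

Form M = I − A:
  [  0.89   -0.08   -0.01   -0.01   -0.04   -0.07   -0.06]
  [ -0.05    0.90   -0.11   -0.01   -0.07   -0.09   -0.06]
  [ -0.07   -0.10    0.95   -0.06   -0.01   -0.03   -0.10]
  [ -0.10   -0.07   -0.10    0.98   -0.06   -0.02   -0.09]
  [ -0.03   -0.08   -0.02   -0.10    0.95   -0.06   -0.03]
  [ -0.11   -0.04   -0.08   -0.03   -0.07    0.89   -0.10]
  [ -0.02   -0.01   -0.08   -0.11   -0.10   -0.02    0.95]
Leontief inverse L = M⁻¹:
  [  1.1583    0.1251    0.0510    0.0397    0.0805    0.1141    0.1047]
  [  0.1088    1.1617    0.1661    0.0533    0.1187    0.1436    0.1216]
  [  0.1197    0.1501    1.1011    0.0949    0.0548    0.0709    0.1511]
  [  0.1525    0.1262    0.1476    1.0610    0.1041    0.0638    0.1437]
  [  0.0776    0.1265    0.0668    0.1290    1.0895    0.0992    0.0770]
  [  0.1774    0.1018    0.1367    0.0783    0.1248    1.1664    0.1662]
  [  0.0652    0.0576    0.1225    0.1475    0.1369    0.0523    1.0971]
Total output x = L · d:
  x_0 = 1.1583·18 + 0.1251·15 + 0.0510·51 + 0.0397·46 + 0.0805·55 + 0.1141·91 + 0.1047·97 = 52.1216
  x_1 = 0.1088·18 + 1.1617·15 + 0.1661·51 + 0.0533·46 + 0.1187·55 + 0.1436·91 + 0.1216·97 = 61.6939
  x_2 = 0.1197·18 + 0.1501·15 + 1.1011·51 + 0.0949·46 + 0.0548·55 + 0.0709·91 + 0.1511·97 = 89.0574
  x_3 = 0.1525·18 + 0.1262·15 + 0.1476·51 + 1.0610·46 + 0.1041·55 + 0.0638·91 + 0.1437·97 = 86.4365
  x_4 = 0.0776·18 + 0.1265·15 + 0.0668·51 + 0.1290·46 + 1.0895·55 + 0.0992·91 + 0.0770·97 = 89.0549
  x_5 = 0.1774·18 + 0.1018·15 + 0.1367·51 + 0.0783·46 + 0.1248·55 + 1.1664·91 + 0.1662·97 = 144.4159
  x_6 = 0.0652·18 + 0.0576·15 + 0.1225·51 + 0.1475·46 + 0.1369·55 + 0.0523·91 + 1.0971·97 = 133.7745
Output multipliers (column sums of L):
  Textiles: 1.8594
  Construction: 1.8488
  Manufacturing: 1.7918
  Transport: 1.6037
  Chemicals: 1.7093
  Healthcare: 1.7103
  Mining: 1.8614

Mining (1.8614)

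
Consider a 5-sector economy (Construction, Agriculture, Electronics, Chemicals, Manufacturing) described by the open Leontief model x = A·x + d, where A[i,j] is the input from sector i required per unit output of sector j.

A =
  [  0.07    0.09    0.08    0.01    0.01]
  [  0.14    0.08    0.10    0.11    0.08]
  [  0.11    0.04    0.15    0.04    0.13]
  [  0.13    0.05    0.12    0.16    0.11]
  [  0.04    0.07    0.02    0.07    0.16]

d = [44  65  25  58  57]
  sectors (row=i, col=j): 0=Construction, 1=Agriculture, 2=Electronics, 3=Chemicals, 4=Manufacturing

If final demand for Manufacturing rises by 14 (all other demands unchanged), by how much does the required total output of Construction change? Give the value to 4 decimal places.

Form M = I − A:
  [  0.93   -0.09   -0.08   -0.01   -0.01]
  [ -0.14    0.92   -0.10   -0.11   -0.08]
  [ -0.11   -0.04    0.85   -0.04   -0.13]
  [ -0.13   -0.05   -0.12    0.84   -0.11]
  [ -0.04   -0.07   -0.02   -0.07    0.84]
Leontief inverse L = M⁻¹:
  [  1.1159    0.1205    0.1259    0.0392    0.0494]
  [  0.2244    1.1387    0.1835    0.1740    0.1623]
  [  0.1800    0.0917    1.2219    0.0900    0.2118]
  [  0.2242    0.1142    0.2139    1.2357    0.2085]
  [  0.0948    0.1123    0.0682    0.1215    1.2288]
Total output x = L · d:
  x_0 = 1.1159·44 + 0.1205·65 + 0.1259·25 + 0.0392·58 + 0.0494·57 = 65.1681
  x_1 = 0.2244·44 + 1.1387·65 + 0.1835·25 + 0.1740·58 + 0.1623·57 = 107.8235
  x_2 = 0.1800·44 + 0.0917·65 + 1.2219·25 + 0.0900·58 + 0.2118·57 = 61.7216
  x_3 = 0.2242·44 + 0.1142·65 + 0.2139·25 + 1.2357·58 + 0.2085·57 = 106.1889
  x_4 = 0.0948·44 + 0.1123·65 + 0.0682·25 + 0.1215·58 + 1.2288·57 = 90.2643
Δx_0 = L[0,4] · Δd_4 = 0.0494 · 14 = 0.6913

0.6913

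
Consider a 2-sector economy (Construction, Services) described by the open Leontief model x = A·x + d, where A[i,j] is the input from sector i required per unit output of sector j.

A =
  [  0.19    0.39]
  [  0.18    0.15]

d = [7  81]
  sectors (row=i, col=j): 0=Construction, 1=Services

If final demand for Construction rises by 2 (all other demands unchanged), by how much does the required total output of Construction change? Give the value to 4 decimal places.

Form M = I − A:
  [  0.81   -0.39]
  [ -0.18    0.85]
Leontief inverse L = M⁻¹:
  [  1.3747    0.6308]
  [  0.2911    1.3100]
Total output x = L · d:
  x_0 = 1.3747·7 + 0.6308·81 = 60.7149
  x_1 = 0.2911·7 + 1.3100·81 = 108.1514
Δx_0 = L[0,0] · Δd_0 = 1.3747 · 2 = 2.7495

2.7495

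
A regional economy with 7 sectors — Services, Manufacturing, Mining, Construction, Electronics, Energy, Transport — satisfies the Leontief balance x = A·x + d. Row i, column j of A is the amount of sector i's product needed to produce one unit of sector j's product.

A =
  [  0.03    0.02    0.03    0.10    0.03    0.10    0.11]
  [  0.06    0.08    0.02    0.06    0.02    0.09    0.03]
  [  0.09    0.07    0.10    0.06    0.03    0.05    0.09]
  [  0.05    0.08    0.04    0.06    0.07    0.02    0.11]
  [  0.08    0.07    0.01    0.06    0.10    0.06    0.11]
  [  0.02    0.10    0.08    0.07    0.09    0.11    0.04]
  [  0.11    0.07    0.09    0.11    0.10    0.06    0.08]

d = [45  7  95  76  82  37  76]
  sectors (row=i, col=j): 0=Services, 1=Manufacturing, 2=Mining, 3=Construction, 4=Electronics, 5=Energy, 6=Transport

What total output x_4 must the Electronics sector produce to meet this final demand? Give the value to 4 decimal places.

Form M = I − A:
  [  0.97   -0.02   -0.03   -0.10   -0.03   -0.10   -0.11]
  [ -0.06    0.92   -0.02   -0.06   -0.02   -0.09   -0.03]
  [ -0.09   -0.07    0.90   -0.06   -0.03   -0.05   -0.09]
  [ -0.05   -0.08   -0.04    0.94   -0.07   -0.02   -0.11]
  [ -0.08   -0.07   -0.01   -0.06    0.90   -0.06   -0.11]
  [ -0.02   -0.10   -0.08   -0.07   -0.09    0.89   -0.04]
  [ -0.11   -0.07   -0.09   -0.11   -0.10   -0.06    0.92]
Leontief inverse L = M⁻¹:
  [  1.0820    0.0807    0.0776    0.1631    0.0883    0.1556    0.1764]
  [  0.0976    1.1288    0.0544    0.1097    0.0616    0.1402    0.0804]
  [  0.1504    0.1342    1.1528    0.1317    0.0867    0.1152    0.1663]
  [  0.1060    0.1375    0.0824    1.1235    0.1241    0.0760    0.1777]
  [  0.1404    0.1356    0.0565    0.1329    1.1645    0.1268    0.1874]
  [  0.0796    0.1720    0.1305    0.1386    0.1521    1.1783    0.1139]
  [  0.1846    0.1511    0.1507    0.1985    0.1751    0.1403    1.1795]
Total output x = L · d:
  x_0 = 1.0820·45 + 0.0807·7 + 0.0776·95 + 0.1631·76 + 0.0883·82 + 0.1556·37 + 0.1764·76 = 95.4207
  x_1 = 0.0976·45 + 1.1288·7 + 0.0544·95 + 0.1097·76 + 0.0616·82 + 0.1402·37 + 0.0804·76 = 42.1497
  x_2 = 0.1504·45 + 0.1342·7 + 1.1528·95 + 0.1317·76 + 0.0867·82 + 0.1152·37 + 0.1663·76 = 151.2418
  x_3 = 0.1060·45 + 0.1375·7 + 0.0824·95 + 1.1235·76 + 0.1241·82 + 0.0760·37 + 0.1777·76 = 125.4444
  x_4 = 0.1404·45 + 0.1356·7 + 0.0565·95 + 0.1329·76 + 1.1645·82 + 0.1268·37 + 0.1874·76 = 137.1605
  x_5 = 0.0796·45 + 0.1720·7 + 0.1305·95 + 0.1386·76 + 0.1521·82 + 1.1783·37 + 0.1139·76 = 92.4343
  x_6 = 0.1846·45 + 0.1511·7 + 0.1507·95 + 0.1985·76 + 0.1751·82 + 0.1403·37 + 1.1795·76 = 147.9560

137.1605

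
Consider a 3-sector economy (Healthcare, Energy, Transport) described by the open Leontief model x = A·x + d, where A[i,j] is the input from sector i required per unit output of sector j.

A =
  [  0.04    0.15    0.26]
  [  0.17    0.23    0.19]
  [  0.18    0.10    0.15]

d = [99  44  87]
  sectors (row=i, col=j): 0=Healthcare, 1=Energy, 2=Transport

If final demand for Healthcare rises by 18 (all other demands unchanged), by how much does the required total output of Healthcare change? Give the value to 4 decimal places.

Form M = I − A:
  [  0.96   -0.15   -0.26]
  [ -0.17    0.77   -0.19]
  [ -0.18   -0.10    0.85]
Leontief inverse L = M⁻¹:
  [  1.1707    0.2828    0.4213]
  [  0.3292    1.4170    0.4175]
  [  0.2867    0.2266    1.3148]
Total output x = L · d:
  x_0 = 1.1707·99 + 0.2828·44 + 0.4213·87 = 165.0005
  x_1 = 0.3292·99 + 1.4170·44 + 0.4175·87 = 131.2598
  x_2 = 0.2867·99 + 0.2266·44 + 1.3148·87 = 152.7365
Δx_0 = L[0,0] · Δd_0 = 1.1707 · 18 = 21.0733

21.0733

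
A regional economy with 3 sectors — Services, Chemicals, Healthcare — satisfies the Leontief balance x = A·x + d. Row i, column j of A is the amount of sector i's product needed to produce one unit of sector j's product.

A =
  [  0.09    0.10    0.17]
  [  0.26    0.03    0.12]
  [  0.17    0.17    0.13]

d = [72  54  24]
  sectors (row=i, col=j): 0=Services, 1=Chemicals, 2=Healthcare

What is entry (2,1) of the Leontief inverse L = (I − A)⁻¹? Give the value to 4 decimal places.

Form M = I − A:
  [  0.91   -0.10   -0.17]
  [ -0.26    0.97   -0.12]
  [ -0.17   -0.17    0.87]
Leontief inverse L = M⁻¹:
  [  1.1949    0.1682    0.2567]
  [  0.3578    1.1068    0.2226]
  [  0.3034    0.2491    1.2431]
Total output x = L · d:
  x_0 = 1.1949·72 + 0.1682·54 + 0.2567·24 = 101.2746
  x_1 = 0.3578·72 + 1.1068·54 + 0.2226·24 = 90.8735
  x_2 = 0.3034·72 + 0.2491·54 + 1.2431·24 = 65.1324

L[2,1] = 0.2491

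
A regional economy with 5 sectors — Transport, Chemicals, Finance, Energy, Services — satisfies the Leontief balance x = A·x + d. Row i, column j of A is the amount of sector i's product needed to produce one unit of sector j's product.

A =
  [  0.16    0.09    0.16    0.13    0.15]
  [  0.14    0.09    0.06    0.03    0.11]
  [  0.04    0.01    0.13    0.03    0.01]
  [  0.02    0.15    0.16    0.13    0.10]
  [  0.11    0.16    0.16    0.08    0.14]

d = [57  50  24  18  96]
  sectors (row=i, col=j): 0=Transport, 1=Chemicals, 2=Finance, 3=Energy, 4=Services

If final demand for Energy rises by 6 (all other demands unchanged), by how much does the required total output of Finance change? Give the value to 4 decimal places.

0.3331

Form M = I − A:
  [  0.84   -0.09   -0.16   -0.13   -0.15]
  [ -0.14    0.91   -0.06   -0.03   -0.11]
  [ -0.04   -0.01    0.87   -0.03   -0.01]
  [ -0.02   -0.15   -0.16    0.87   -0.10]
  [ -0.11   -0.16   -0.16   -0.08    0.86]
Leontief inverse L = M⁻¹:
  [  1.2867    0.2203    0.3479    0.2380    0.2843]
  [  0.2340    1.1767    0.1804    0.1006    0.2051]
  [  0.0683    0.0353    1.1814    0.0555    0.0366]
  [  0.1090    0.2462    0.2937    1.2021    0.1937]
  [  0.2309    0.2766    0.3252    0.1713    1.2621]
Total output x = L · d:
  x_0 = 1.2867·57 + 0.2203·50 + 0.3479·24 + 0.2380·18 + 0.2843·96 = 124.2809
  x_1 = 0.2340·57 + 1.1767·50 + 0.1804·24 + 0.1006·18 + 0.2051·96 = 98.0001
  x_2 = 0.0683·57 + 0.0353·50 + 1.1814·24 + 0.0555·18 + 0.0366·96 = 38.5241
  x_3 = 0.1090·57 + 0.2462·50 + 0.2937·24 + 1.2021·18 + 0.1937·96 = 65.8093
  x_4 = 0.2309·57 + 0.2766·50 + 0.3252·24 + 0.1713·18 + 1.2621·96 = 159.0460
Δx_2 = L[2,3] · Δd_3 = 0.0555 · 6 = 0.3331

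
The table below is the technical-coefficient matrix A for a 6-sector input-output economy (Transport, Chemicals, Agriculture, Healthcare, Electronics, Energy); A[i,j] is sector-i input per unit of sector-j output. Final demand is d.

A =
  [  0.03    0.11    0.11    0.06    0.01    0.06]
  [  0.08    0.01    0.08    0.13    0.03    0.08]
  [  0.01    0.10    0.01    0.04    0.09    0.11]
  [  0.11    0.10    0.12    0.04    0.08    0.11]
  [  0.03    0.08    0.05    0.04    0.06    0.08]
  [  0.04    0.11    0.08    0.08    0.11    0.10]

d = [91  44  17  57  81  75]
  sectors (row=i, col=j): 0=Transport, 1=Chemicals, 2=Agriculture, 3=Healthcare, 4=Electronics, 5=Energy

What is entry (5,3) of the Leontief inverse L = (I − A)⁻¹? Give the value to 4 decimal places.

Form M = I − A:
  [  0.97   -0.11   -0.11   -0.06   -0.01   -0.06]
  [ -0.08    0.99   -0.08   -0.13   -0.03   -0.08]
  [ -0.01   -0.10    0.99   -0.04   -0.09   -0.11]
  [ -0.11   -0.10   -0.12    0.96   -0.08   -0.11]
  [ -0.03   -0.08   -0.05   -0.04    0.94   -0.08]
  [ -0.04   -0.11   -0.08   -0.08   -0.11    0.90]
Leontief inverse L = M⁻¹:
  [  1.0650    0.1632    0.1573    0.1077    0.0551    0.1228]
  [  0.1188    1.0780    0.1377    0.1750    0.0812    0.1492]
  [  0.0442    0.1500    1.0580    0.0867    0.1336    0.1681]
  [  0.1549    0.1815    0.1891    1.1062    0.1428    0.1975]
  [  0.0604    0.1283    0.0935    0.0821    1.1003    0.1347]
  [  0.0869    0.1842    0.1461    0.1422    0.1714    1.1838]
Total output x = L · d:
  x_0 = 1.0650·91 + 0.1632·44 + 0.1573·17 + 0.1077·57 + 0.0551·81 + 0.1228·75 = 126.5877
  x_1 = 0.1188·91 + 1.0780·44 + 0.1377·17 + 0.1750·57 + 0.0812·81 + 0.1492·75 = 88.3251
  x_2 = 0.0442·91 + 0.1500·44 + 1.0580·17 + 0.0867·57 + 0.1336·81 + 0.1681·75 = 56.9755
  x_3 = 0.1549·91 + 0.1815·44 + 0.1891·17 + 1.1062·57 + 0.1428·81 + 0.1975·75 = 114.7352
  x_4 = 0.0604·91 + 0.1283·44 + 0.0935·17 + 0.0821·57 + 1.1003·81 + 0.1347·75 = 116.6423
  x_5 = 0.0869·91 + 0.1842·44 + 0.1461·17 + 0.1422·57 + 0.1714·81 + 1.1838·75 = 129.2742

L[5,3] = 0.1422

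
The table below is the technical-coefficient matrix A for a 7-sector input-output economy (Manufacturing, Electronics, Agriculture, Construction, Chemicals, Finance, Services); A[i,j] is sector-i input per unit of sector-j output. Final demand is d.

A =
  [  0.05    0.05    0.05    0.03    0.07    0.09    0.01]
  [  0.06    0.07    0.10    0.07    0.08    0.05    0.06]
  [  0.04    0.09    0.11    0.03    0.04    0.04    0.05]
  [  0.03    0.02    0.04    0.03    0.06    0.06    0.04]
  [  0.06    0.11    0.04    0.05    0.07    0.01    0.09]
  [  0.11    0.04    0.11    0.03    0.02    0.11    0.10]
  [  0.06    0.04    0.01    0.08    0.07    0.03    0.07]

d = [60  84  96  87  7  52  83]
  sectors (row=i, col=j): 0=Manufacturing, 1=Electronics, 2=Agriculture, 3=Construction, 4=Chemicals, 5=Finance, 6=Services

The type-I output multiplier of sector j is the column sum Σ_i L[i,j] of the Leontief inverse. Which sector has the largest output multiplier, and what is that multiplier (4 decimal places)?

Agriculture (1.7799)

Form M = I − A:
  [  0.95   -0.05   -0.05   -0.03   -0.07   -0.09   -0.01]
  [ -0.06    0.93   -0.10   -0.07   -0.08   -0.05   -0.06]
  [ -0.04   -0.09    0.89   -0.03   -0.04   -0.04   -0.05]
  [ -0.03   -0.02   -0.04    0.97   -0.06   -0.06   -0.04]
  [ -0.06   -0.11   -0.04   -0.05    0.93   -0.01   -0.09]
  [ -0.11   -0.04   -0.11   -0.03   -0.02    0.89   -0.10]
  [ -0.06   -0.04   -0.01   -0.08   -0.07   -0.03    0.93]
Leontief inverse L = M⁻¹:
  [  1.0881    0.0886    0.0944    0.0562    0.1036    0.1258    0.0485]
  [  0.1066    1.1222    0.1554    0.1076    0.1284    0.0932    0.1090]
  [  0.0788    0.1344    1.1599    0.0619    0.0798    0.0758    0.0904]
  [  0.0593    0.0497    0.0715    1.0515    0.0868    0.0862    0.0706]
  [  0.1002    0.1551    0.0842    0.0868    1.1163    0.0455    0.1323]
  [  0.1638    0.0915    0.1712    0.0690    0.0684    1.1635    0.1516]
  [  0.0936    0.0743    0.0433    0.1081    0.1068    0.0613    1.1050]
Total output x = L · d:
  x_0 = 1.0881·60 + 0.0886·84 + 0.0944·96 + 0.0562·87 + 0.1036·7 + 0.1258·52 + 0.0485·83 = 97.9687
  x_1 = 0.1066·60 + 1.1222·84 + 0.1554·96 + 0.1076·87 + 0.1284·7 + 0.0932·52 + 0.1090·83 = 139.7336
  x_2 = 0.0788·60 + 0.1344·84 + 1.1599·96 + 0.0619·87 + 0.0798·7 + 0.0758·52 + 0.0904·83 = 144.7560
  x_3 = 0.0593·60 + 0.0497·84 + 0.0715·96 + 1.0515·87 + 0.0868·7 + 0.0862·52 + 0.0706·83 = 117.0381
  x_4 = 0.1002·60 + 0.1551·84 + 0.0842·96 + 0.0868·87 + 1.1163·7 + 0.0455·52 + 0.1323·83 = 55.8301
  x_5 = 0.1638·60 + 0.0915·84 + 0.1712·96 + 0.0690·87 + 0.0684·7 + 1.1635·52 + 0.1516·83 = 113.5094
  x_6 = 0.0936·60 + 0.0743·84 + 0.0433·96 + 0.1081·87 + 0.1068·7 + 0.0613·52 + 1.1050·83 = 121.0661
Output multipliers (column sums of L):
  Manufacturing: 1.6904
  Electronics: 1.7159
  Agriculture: 1.7799
  Construction: 1.5411
  Chemicals: 1.6901
  Finance: 1.6514
  Services: 1.7072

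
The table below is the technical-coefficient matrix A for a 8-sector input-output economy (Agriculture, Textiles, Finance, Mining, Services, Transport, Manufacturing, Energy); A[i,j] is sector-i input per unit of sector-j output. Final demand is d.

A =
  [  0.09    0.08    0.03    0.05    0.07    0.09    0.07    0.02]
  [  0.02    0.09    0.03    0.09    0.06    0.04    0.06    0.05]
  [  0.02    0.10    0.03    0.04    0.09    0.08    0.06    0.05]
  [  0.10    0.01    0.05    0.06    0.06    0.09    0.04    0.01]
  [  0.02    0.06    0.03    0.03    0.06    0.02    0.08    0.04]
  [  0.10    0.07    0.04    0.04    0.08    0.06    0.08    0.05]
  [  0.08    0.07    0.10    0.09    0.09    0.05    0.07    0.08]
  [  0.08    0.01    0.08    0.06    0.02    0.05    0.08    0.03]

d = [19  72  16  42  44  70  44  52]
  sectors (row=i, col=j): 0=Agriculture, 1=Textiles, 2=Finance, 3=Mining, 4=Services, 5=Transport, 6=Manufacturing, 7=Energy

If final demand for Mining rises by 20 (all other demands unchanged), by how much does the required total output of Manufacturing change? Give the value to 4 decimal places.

3.1421

Form M = I − A:
  [  0.91   -0.08   -0.03   -0.05   -0.07   -0.09   -0.07   -0.02]
  [ -0.02    0.91   -0.03   -0.09   -0.06   -0.04   -0.06   -0.05]
  [ -0.02   -0.10    0.97   -0.04   -0.09   -0.08   -0.06   -0.05]
  [ -0.10   -0.01   -0.05    0.94   -0.06   -0.09   -0.04   -0.01]
  [ -0.02   -0.06   -0.03   -0.03    0.94   -0.02   -0.08   -0.04]
  [ -0.10   -0.07   -0.04   -0.04   -0.08    0.94   -0.08   -0.05]
  [ -0.08   -0.07   -0.10   -0.09   -0.09   -0.05    0.93   -0.08]
  [ -0.08   -0.01   -0.08   -0.06   -0.02   -0.05   -0.08    0.97]
Leontief inverse L = M⁻¹:
  [  1.1513    0.1417    0.0744    0.1052    0.1352    0.1459    0.1345    0.0602]
  [  0.0714    1.1384    0.0704    0.1394    0.1137    0.0875    0.1139    0.0838]
  [  0.0726    0.1550    1.0722    0.0916    0.1480    0.1278    0.1199    0.0883]
  [  0.1543    0.0613    0.0860    1.1029    0.1159    0.1400    0.0942    0.0419]
  [  0.0585    0.1001    0.0633    0.0692    1.1031    0.0556    0.1235    0.0689]
  [  0.1626    0.1329    0.0875    0.0973    0.1463    1.1176    0.1472    0.0915]
  [  0.1530    0.1425    0.1564    0.1571    0.1685    0.1206    1.1487    0.1281]
  [  0.1334    0.0607    0.1193    0.1053    0.0759    0.1008    0.1329    1.0633]
Total output x = L · d:
  x_0 = 1.1513·19 + 0.1417·72 + 0.0744·16 + 0.1052·42 + 0.1352·44 + 0.1459·70 + 0.1345·44 + 0.0602·52 = 62.8942
  x_1 = 0.0714·19 + 1.1384·72 + 0.0704·16 + 0.1394·42 + 0.1137·44 + 0.0875·70 + 0.1139·44 + 0.0838·52 = 110.8005
  x_2 = 0.0726·19 + 0.1550·72 + 1.0722·16 + 0.0916·42 + 0.1480·44 + 0.1278·70 + 0.1199·44 + 0.0883·52 = 58.8678
  x_3 = 0.1543·19 + 0.0613·72 + 0.0860·16 + 1.1029·42 + 0.1159·44 + 0.1400·70 + 0.0942·44 + 0.0419·52 = 76.2628
  x_4 = 0.0585·19 + 0.1001·72 + 0.0633·16 + 0.0692·42 + 1.1031·44 + 0.0556·70 + 0.1235·44 + 0.0689·52 = 73.6785
  x_5 = 0.1626·19 + 0.1329·72 + 0.0875·16 + 0.0973·42 + 0.1463·44 + 1.1176·70 + 0.1472·44 + 0.0915·52 = 114.0527
  x_6 = 0.1530·19 + 0.1425·72 + 0.1564·16 + 0.1571·42 + 0.1685·44 + 0.1206·70 + 1.1487·44 + 0.1281·52 = 95.3261
  x_7 = 0.1334·19 + 0.0607·72 + 0.1193·16 + 0.1053·42 + 0.0759·44 + 0.1008·70 + 0.1329·44 + 1.0633·52 = 84.7701
Δx_6 = L[6,3] · Δd_3 = 0.1571 · 20 = 3.1421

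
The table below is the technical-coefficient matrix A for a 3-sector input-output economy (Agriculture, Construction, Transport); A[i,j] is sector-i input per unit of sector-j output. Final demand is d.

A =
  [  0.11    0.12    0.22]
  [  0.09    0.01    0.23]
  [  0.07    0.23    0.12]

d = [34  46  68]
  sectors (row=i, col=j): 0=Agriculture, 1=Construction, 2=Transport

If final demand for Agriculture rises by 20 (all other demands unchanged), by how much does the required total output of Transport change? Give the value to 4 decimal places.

2.5823

Form M = I − A:
  [  0.89   -0.12   -0.22]
  [ -0.09    0.99   -0.23]
  [ -0.07   -0.23    0.88]
Leontief inverse L = M⁻¹:
  [  1.1739    0.2241    0.3521]
  [  0.1367    1.1015    0.3221]
  [  0.1291    0.3057    1.2485]
Total output x = L · d:
  x_0 = 1.1739·34 + 0.2241·46 + 0.3521·68 = 74.1619
  x_1 = 0.1367·34 + 1.1015·46 + 0.3221·68 = 77.2182
  x_2 = 0.1291·34 + 0.3057·46 + 1.2485·68 = 103.3540
Δx_2 = L[2,0] · Δd_0 = 0.1291 · 20 = 2.5823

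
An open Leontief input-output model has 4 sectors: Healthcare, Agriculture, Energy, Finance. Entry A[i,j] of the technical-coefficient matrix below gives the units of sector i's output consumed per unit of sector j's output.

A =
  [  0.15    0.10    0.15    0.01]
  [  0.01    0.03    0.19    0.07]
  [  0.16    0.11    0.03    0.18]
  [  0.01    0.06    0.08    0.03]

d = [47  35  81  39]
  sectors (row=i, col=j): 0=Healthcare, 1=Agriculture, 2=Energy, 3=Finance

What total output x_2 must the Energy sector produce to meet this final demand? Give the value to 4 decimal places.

Form M = I − A:
  [  0.85   -0.10   -0.15   -0.01]
  [ -0.01    0.97   -0.19   -0.07]
  [ -0.16   -0.11    0.97   -0.18]
  [ -0.01   -0.06   -0.08    0.97]
Leontief inverse L = M⁻¹:
  [  1.2214    0.1555    0.2247    0.0655]
  [  0.0570    1.0701    0.2283    0.1202]
  [  0.2142    0.1621    1.1140    0.2206]
  [  0.0338    0.0812    0.1083    1.0572]
Total output x = L · d:
  x_0 = 1.2214·47 + 0.1555·35 + 0.2247·81 + 0.0655·39 = 83.6028
  x_1 = 0.0570·47 + 1.0701·35 + 0.2283·81 + 0.1202·39 = 63.3154
  x_2 = 0.2142·47 + 0.1621·35 + 1.1140·81 + 0.2206·39 = 114.5766
  x_3 = 0.0338·47 + 0.0812·35 + 0.1083·81 + 1.0572·39 = 54.4341

114.5766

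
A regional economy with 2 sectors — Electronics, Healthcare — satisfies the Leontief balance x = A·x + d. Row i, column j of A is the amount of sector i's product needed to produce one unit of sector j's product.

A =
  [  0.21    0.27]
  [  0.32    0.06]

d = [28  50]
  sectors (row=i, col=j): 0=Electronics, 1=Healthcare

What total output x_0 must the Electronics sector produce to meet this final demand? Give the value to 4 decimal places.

Form M = I − A:
  [  0.79   -0.27]
  [ -0.32    0.94]
Leontief inverse L = M⁻¹:
  [  1.4325    0.4115]
  [  0.4877    1.2039]
Total output x = L · d:
  x_0 = 1.4325·28 + 0.4115·50 = 60.6827
  x_1 = 0.4877·28 + 1.2039·50 = 73.8494

60.6827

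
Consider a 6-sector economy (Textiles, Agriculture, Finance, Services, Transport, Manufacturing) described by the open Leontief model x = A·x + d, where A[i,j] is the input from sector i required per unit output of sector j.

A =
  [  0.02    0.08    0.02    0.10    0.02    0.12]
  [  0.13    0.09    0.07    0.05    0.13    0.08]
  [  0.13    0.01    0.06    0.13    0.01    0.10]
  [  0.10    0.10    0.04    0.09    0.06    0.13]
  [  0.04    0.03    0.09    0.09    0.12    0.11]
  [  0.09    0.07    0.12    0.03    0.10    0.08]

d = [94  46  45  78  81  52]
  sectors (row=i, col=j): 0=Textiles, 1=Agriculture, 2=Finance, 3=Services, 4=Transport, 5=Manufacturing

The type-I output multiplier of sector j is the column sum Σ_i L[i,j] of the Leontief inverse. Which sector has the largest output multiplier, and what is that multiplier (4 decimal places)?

Form M = I − A:
  [  0.98   -0.08   -0.02   -0.10   -0.02   -0.12]
  [ -0.13    0.91   -0.07   -0.05   -0.13   -0.08]
  [ -0.13   -0.01    0.94   -0.13   -0.01   -0.10]
  [ -0.10   -0.10   -0.04    0.91   -0.06   -0.13]
  [ -0.04   -0.03   -0.09   -0.09    0.88   -0.11]
  [ -0.09   -0.07   -0.12   -0.03   -0.10    0.92]
Leontief inverse L = M⁻¹:
  [  1.0829    0.1296    0.0707    0.1501    0.0765    0.1906]
  [  0.2110    1.1548    0.1398    0.1333    0.2073    0.1868]
  [  0.1961    0.0675    1.1112    0.1963    0.0617    0.1873]
  [  0.1822    0.1674    0.1084    1.1646    0.1358    0.2309]
  [  0.1159    0.0848    0.1556    0.1638    1.1877    0.2046]
  [  0.1661    0.1240    0.1829    0.1062    0.1648    1.1740]
Total output x = L · d:
  x_0 = 1.0829·94 + 0.1296·46 + 0.0707·45 + 0.1501·78 + 0.0765·81 + 0.1906·52 = 138.7493
  x_1 = 0.2110·94 + 1.1548·46 + 0.1398·45 + 0.1333·78 + 0.2073·81 + 0.1868·52 = 116.1414
  x_2 = 0.1961·94 + 0.0675·46 + 1.1112·45 + 0.1963·78 + 0.0617·81 + 0.1873·52 = 101.5932
  x_3 = 0.1822·94 + 0.1674·46 + 0.1084·45 + 1.1646·78 + 0.1358·81 + 0.2309·52 = 143.5473
  x_4 = 0.1159·94 + 0.0848·46 + 0.1556·45 + 0.1638·78 + 1.1877·81 + 0.2046·52 = 141.4122
  x_5 = 0.1661·94 + 0.1240·46 + 0.1829·45 + 0.1062·78 + 0.1648·81 + 1.1740·52 = 112.2350
Output multipliers (column sums of L):
  Textiles: 1.9541
  Agriculture: 1.7282
  Finance: 1.7687
  Services: 1.9143
  Transport: 1.8338
  Manufacturing: 2.1741

Manufacturing (2.1741)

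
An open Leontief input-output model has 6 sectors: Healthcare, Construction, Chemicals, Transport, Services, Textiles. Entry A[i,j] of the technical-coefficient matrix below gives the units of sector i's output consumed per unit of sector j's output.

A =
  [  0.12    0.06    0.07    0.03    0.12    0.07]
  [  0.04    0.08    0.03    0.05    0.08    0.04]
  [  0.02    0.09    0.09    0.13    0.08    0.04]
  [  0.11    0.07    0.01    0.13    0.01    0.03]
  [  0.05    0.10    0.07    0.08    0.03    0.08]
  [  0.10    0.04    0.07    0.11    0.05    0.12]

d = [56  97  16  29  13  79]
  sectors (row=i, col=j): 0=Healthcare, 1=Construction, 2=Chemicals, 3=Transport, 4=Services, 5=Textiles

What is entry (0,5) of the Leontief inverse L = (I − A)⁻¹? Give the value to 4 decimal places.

L[0,5] = 0.1238

Form M = I − A:
  [  0.88   -0.06   -0.07   -0.03   -0.12   -0.07]
  [ -0.04    0.92   -0.03   -0.05   -0.08   -0.04]
  [ -0.02   -0.09    0.91   -0.13   -0.08   -0.04]
  [ -0.11   -0.07   -0.01    0.87   -0.01   -0.03]
  [ -0.05   -0.10   -0.07   -0.08    0.97   -0.08]
  [ -0.10   -0.04   -0.07   -0.11   -0.05    0.88]
Leontief inverse L = M⁻¹:
  [  1.1805    0.1202    0.1187    0.0969    0.1731    0.1238]
  [  0.0788    1.1204    0.0583    0.0954    0.1117    0.0733]
  [  0.0735    0.1470    1.1271    0.2008    0.1204    0.0816]
  [  0.1635    0.1122    0.0379    1.1797    0.0481    0.0644]
  [  0.1018    0.1497    0.1062    0.1420    1.0724    0.1221]
  [  0.1698    0.0988    0.1166    0.1869    0.1013    1.1752]
Total output x = L · d:
  x_0 = 1.1805·56 + 0.1202·97 + 0.1187·16 + 0.0969·29 + 0.1731·13 + 0.1238·79 = 94.5088
  x_1 = 0.0788·56 + 1.1204·97 + 0.0583·16 + 0.0954·29 + 0.1117·13 + 0.0733·79 = 124.0294
  x_2 = 0.0735·56 + 0.1470·97 + 1.1271·16 + 0.2008·29 + 0.1204·13 + 0.0816·79 = 50.2392
  x_3 = 0.1635·56 + 0.1122·97 + 0.0379·16 + 1.1797·29 + 0.0481·13 + 0.0644·79 = 60.5664
  x_4 = 0.1018·56 + 0.1497·97 + 0.1062·16 + 0.1420·29 + 1.0724·13 + 0.1221·79 = 49.6220
  x_5 = 0.1698·56 + 0.0988·97 + 0.1166·16 + 0.1869·29 + 0.1013·13 + 1.1752·79 = 120.5366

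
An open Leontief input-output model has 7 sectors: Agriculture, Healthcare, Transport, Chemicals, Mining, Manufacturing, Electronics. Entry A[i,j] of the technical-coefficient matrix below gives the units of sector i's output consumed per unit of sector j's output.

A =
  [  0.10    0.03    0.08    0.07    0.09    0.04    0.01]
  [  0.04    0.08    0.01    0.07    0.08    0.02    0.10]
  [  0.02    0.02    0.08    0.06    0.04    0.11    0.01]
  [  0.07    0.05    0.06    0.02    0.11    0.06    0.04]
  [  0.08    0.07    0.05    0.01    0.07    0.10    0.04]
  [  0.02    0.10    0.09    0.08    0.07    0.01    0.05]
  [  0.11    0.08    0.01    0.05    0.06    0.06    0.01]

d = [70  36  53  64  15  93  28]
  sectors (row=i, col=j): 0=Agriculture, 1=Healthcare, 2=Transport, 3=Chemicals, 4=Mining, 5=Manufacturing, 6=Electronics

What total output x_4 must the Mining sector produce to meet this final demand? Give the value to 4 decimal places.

Form M = I − A:
  [  0.90   -0.03   -0.08   -0.07   -0.09   -0.04   -0.01]
  [ -0.04    0.92   -0.01   -0.07   -0.08   -0.02   -0.10]
  [ -0.02   -0.02    0.92   -0.06   -0.04   -0.11   -0.01]
  [ -0.07   -0.05   -0.06    0.98   -0.11   -0.06   -0.04]
  [ -0.08   -0.07   -0.05   -0.01    0.93   -0.10   -0.04]
  [ -0.02   -0.10   -0.09   -0.08   -0.07    0.99   -0.05]
  [ -0.11   -0.08   -0.01   -0.05   -0.06   -0.06    0.99]
Leontief inverse L = M⁻¹:
  [  1.1437    0.0686    0.1233    0.1042    0.1427    0.0841    0.0340]
  [  0.0872    1.1235    0.0406    0.1015    0.1314    0.0579    0.1271]
  [  0.0484    0.0551    1.1163    0.0898    0.0808    0.1426    0.0314]
  [  0.1128    0.0920    0.0989    1.0543    0.1597    0.1014    0.0656]
  [  0.1219    0.1148    0.0902    0.0486    1.1213    0.1376    0.0679]
  [  0.0617    0.1415    0.1248    0.1134    0.1213    1.0532    0.0788]
  [  0.1514    0.1191    0.0463    0.0838    0.1107    0.0928    1.0367]
Total output x = L · d:
  x_0 = 1.1437·70 + 0.0686·36 + 0.1233·53 + 0.1042·64 + 0.1427·15 + 0.0841·93 + 0.0340·28 = 106.6472
  x_1 = 0.0872·70 + 1.1235·36 + 0.0406·53 + 0.1015·64 + 0.1314·15 + 0.0579·93 + 0.1271·28 = 66.1147
  x_2 = 0.0484·70 + 0.0551·36 + 1.1163·53 + 0.0898·64 + 0.0808·15 + 0.1426·93 + 0.0314·28 = 85.6430
  x_3 = 0.1128·70 + 0.0920·36 + 0.0989·53 + 1.0543·64 + 0.1597·15 + 0.1014·93 + 0.0656·28 = 97.5850
  x_4 = 0.1219·70 + 0.1148·36 + 0.0902·53 + 0.0486·64 + 1.1213·15 + 0.1376·93 + 0.0679·28 = 52.0690
  x_5 = 0.0617·70 + 0.1415·36 + 0.1248·53 + 0.1134·64 + 0.1213·15 + 1.0532·93 + 0.0788·28 = 125.2573
  x_6 = 0.1514·70 + 0.1191·36 + 0.0463·53 + 0.0838·64 + 0.1107·15 + 0.0928·93 + 1.0367·28 = 62.0158

52.0690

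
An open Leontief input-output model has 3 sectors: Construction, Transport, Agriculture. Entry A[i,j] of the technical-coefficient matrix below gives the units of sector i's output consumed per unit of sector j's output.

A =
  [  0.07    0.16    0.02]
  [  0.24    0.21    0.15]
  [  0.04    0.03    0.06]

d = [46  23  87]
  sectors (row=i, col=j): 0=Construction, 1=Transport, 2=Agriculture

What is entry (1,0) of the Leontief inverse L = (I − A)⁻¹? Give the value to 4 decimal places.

Form M = I − A:
  [  0.93   -0.16   -0.02]
  [ -0.24    0.79   -0.15]
  [ -0.04   -0.03    0.94]
Leontief inverse L = M⁻¹:
  [  1.1380    0.2328    0.0614]
  [  0.3571    1.3466    0.2225]
  [  0.0598    0.0529    1.0735]
Total output x = L · d:
  x_0 = 1.1380·46 + 0.2328·23 + 0.0614·87 = 63.0406
  x_1 = 0.3571·46 + 1.3466·23 + 0.2225·87 = 66.7527
  x_2 = 0.0598·46 + 0.0529·23 + 1.0735·87 = 97.3662

L[1,0] = 0.3571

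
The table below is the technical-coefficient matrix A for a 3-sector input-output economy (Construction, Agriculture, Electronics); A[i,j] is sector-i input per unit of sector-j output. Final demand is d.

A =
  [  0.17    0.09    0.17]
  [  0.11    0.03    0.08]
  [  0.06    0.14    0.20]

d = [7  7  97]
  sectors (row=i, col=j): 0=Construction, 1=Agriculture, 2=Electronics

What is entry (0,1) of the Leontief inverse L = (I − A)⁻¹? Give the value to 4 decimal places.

L[0,1] = 0.1560

Form M = I − A:
  [  0.83   -0.09   -0.17]
  [ -0.11    0.97   -0.08]
  [ -0.06   -0.14    0.80]
Leontief inverse L = M⁻¹:
  [  1.2458    0.1560    0.2803]
  [  0.1512    1.0650    0.1386]
  [  0.1199    0.1981    1.2953]
Total output x = L · d:
  x_0 = 1.2458·7 + 0.1560·7 + 0.2803·97 = 37.0047
  x_1 = 0.1512·7 + 1.0650·7 + 0.1386·97 = 21.9587
  x_2 = 0.1199·7 + 0.1981·7 + 1.2953·97 = 127.8681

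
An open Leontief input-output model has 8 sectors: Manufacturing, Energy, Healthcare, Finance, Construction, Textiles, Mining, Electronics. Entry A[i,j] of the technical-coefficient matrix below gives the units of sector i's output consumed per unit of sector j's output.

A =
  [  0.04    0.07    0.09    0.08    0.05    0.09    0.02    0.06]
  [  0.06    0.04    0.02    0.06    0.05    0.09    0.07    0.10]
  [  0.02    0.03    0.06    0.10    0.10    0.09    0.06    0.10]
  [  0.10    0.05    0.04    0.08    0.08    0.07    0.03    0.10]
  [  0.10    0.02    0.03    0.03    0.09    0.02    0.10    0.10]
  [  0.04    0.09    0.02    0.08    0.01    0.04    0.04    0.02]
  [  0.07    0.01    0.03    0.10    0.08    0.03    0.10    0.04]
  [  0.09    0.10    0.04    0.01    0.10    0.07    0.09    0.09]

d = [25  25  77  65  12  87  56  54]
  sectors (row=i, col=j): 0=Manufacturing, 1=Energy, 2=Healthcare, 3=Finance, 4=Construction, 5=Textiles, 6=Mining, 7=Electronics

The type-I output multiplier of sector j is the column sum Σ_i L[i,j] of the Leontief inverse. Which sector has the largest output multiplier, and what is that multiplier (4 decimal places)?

Electronics (2.2084)

Form M = I − A:
  [  0.96   -0.07   -0.09   -0.08   -0.05   -0.09   -0.02   -0.06]
  [ -0.06    0.96   -0.02   -0.06   -0.05   -0.09   -0.07   -0.10]
  [ -0.02   -0.03    0.94   -0.10   -0.10   -0.09   -0.06   -0.10]
  [ -0.10   -0.05   -0.04    0.92   -0.08   -0.07   -0.03   -0.10]
  [ -0.10   -0.02   -0.03   -0.03    0.91   -0.02   -0.10   -0.10]
  [ -0.04   -0.09   -0.02   -0.08   -0.01    0.96   -0.04   -0.02]
  [ -0.07   -0.01   -0.03   -0.10   -0.08   -0.03    0.90   -0.04]
  [ -0.09   -0.10   -0.04   -0.01   -0.10   -0.07   -0.09    0.91]
Leontief inverse L = M⁻¹:
  [  1.1048    0.1241    0.1301    0.1458    0.1185    0.1530    0.0814    0.1368]
  [  0.1262    1.0944    0.0589    0.1216    0.1162    0.1478    0.1324    0.1703]
  [  0.0987    0.0896    1.1037    0.1703    0.1805    0.1550    0.1339    0.1855]
  [  0.1750    0.1118    0.0870    1.1488    0.1568    0.1386    0.0987    0.1842]
  [  0.1684    0.0708    0.0731    0.0920    1.1628    0.0781    0.1672    0.1739]
  [  0.0854    0.1253    0.0466    0.1262    0.0547    1.0839    0.0804    0.0718]
  [  0.1353    0.0548    0.0691    0.1621    0.1472    0.0834    1.1594    0.1093]
  [  0.1679    0.1605    0.0873    0.0837    0.1807    0.1399    0.1688    1.1768]
Total output x = L · d:
  x_0 = 1.1048·25 + 0.1241·25 + 0.1301·77 + 0.1458·65 + 0.1185·12 + 0.1530·87 + 0.0814·56 + 0.1368·54 = 76.8941
  x_1 = 0.1262·25 + 1.0944·25 + 0.0589·77 + 0.1216·65 + 0.1162·12 + 0.1478·87 + 0.1324·56 + 0.1703·54 = 73.8155
  x_2 = 0.0987·25 + 0.0896·25 + 1.1037·77 + 0.1703·65 + 0.1805·12 + 0.1550·87 + 0.1339·56 + 0.1855·54 = 133.9263
  x_3 = 0.1750·25 + 0.1118·25 + 0.0870·77 + 1.1488·65 + 0.1568·12 + 0.1386·87 + 0.0987·56 + 0.1842·54 = 117.9530
  x_4 = 0.1684·25 + 0.0708·25 + 0.0731·77 + 0.0920·65 + 1.1628·12 + 0.0781·87 + 0.1672·56 + 0.1739·54 = 57.0855
  x_5 = 0.0854·25 + 0.1253·25 + 0.0466·77 + 0.1262·65 + 0.0547·12 + 1.0839·87 + 0.0804·56 + 0.0718·54 = 120.3934
  x_6 = 0.1353·25 + 0.0548·25 + 0.0691·77 + 0.1621·65 + 0.1472·12 + 0.0834·87 + 1.1594·56 + 0.1093·54 = 100.4677
  x_7 = 0.1679·25 + 0.1605·25 + 0.0873·77 + 0.0837·65 + 0.1807·12 + 0.1399·87 + 0.1688·56 + 1.1768·54 = 107.7108
Output multipliers (column sums of L):
  Manufacturing: 2.0618
  Energy: 1.8314
  Healthcare: 1.6557
  Finance: 2.0506
  Construction: 2.1172
  Textiles: 1.9797
  Mining: 2.0222
  Electronics: 2.2084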